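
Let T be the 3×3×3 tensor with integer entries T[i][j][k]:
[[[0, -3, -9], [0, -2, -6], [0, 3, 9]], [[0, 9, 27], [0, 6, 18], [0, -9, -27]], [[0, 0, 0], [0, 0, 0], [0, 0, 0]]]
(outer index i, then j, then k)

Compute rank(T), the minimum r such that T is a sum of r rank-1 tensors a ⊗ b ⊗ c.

Lower bound: T ≠ 0 (e.g. T[0,0,1] = -3), so rank(T) ≥ 1.
Upper bound: the mode-1 fibre T[:,0,1] = [-3, 9, 0] gives a = [1, -3, 0] (primitive direction); the mode-2 fibre T[0,:,1] = [-3, -2, 3] gives b = [3, 2, -3]; then c[k] = T[0,0,k] / (a[0]·b[0]) = [0, -3, -9] / 3 = [0, -1, -3].
Expanding [1, -3, 0] ⊗ [3, 2, -3] ⊗ [0, -1, -3] reproduces all 27 entries of T, so T = [1, -3, 0] ⊗ [3, 2, -3] ⊗ [0, -1, -3] and rank(T) ≤ 1.
These bounds meet, so rank(T) = 1.

1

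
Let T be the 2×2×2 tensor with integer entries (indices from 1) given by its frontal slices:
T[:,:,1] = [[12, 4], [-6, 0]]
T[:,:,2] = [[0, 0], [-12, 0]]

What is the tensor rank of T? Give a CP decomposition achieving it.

Lower bound: in the mode-1 unfolding of T (rows indexed by i, columns by (j,k)) the 2×2 minor on rows i ∈ {1, 2}, columns (j,k) ∈ {(1,1), (1,2)} is det [[12, 0], [-6, -12]] = -144 ≠ 0, so that unfolding has rank ≥ 2 and hence rank(T) ≥ 2 (CP rank is at least every unfolding rank, though it can be larger).
Upper bound: with S_k = T[:,:,k], the two rank-1 terms a₁b₁ᵀ, a₂b₂ᵀ are the rank-1 members of the pencil x·S₁ + y·S₂.
det(x·S₁ + y·S₂) is 24·x² + 48·xy = 24·(x + 2·y)(x), vanishing at (x:y) = (2:-1) and (0:1).
M₁ = 2·S₁ − S₂ = [[24, 8], [0, 0]] = 8·[1, 0][3, 1]ᵀ and M₂ = S₂ = [[0, 0], [-12, 0]] = (-12)·[0, 1][1, 0]ᵀ, so take a₁ = [1, 0], b₁ = [3, 1], a₂ = [0, 1], b₂ = [1, 0].
Each slice is an integer combination of E₁ = a₁b₁ᵀ and E₂ = a₂b₂ᵀ: S₁ = 4·E₁ − 6·E₂, S₂ = −12·E₂; reading off coefficients, c₁ = [4, 0] and c₂ = [-6, -12].
Hence T = [1, 0] ⊗ [3, 1] ⊗ [4, 0] + [0, 1] ⊗ [1, 0] ⊗ [-6, -12], so rank(T) ≤ 2.
These bounds meet, so rank(T) = 2.

rank(T) = 2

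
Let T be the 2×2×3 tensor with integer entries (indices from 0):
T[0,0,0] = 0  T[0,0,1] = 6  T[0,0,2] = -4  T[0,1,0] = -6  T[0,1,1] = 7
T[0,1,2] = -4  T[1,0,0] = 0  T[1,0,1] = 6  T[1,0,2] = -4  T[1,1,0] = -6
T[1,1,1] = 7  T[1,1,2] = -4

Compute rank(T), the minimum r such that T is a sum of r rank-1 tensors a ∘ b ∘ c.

Lower bound: the mode-2 unfolding of T (rows indexed by j, columns by (i,k) = (0,0), (0,1), (0,2), (1,0), (1,1), (1,2)) is [[0, 6, -4, 0, 6, -4], [-6, 7, -4, -6, 7, -4]].
There the 2×2 minor on rows j ∈ {0, 1}, columns (i,k) ∈ {(0,0), (0,1)} is det [[0, 6], [-6, 7]] = 36 ≠ 0, so this unfolding has rank ≥ 2; CP rank is at least every unfolding rank, so rank(T) ≥ 2. (Flattening ranks never certify an upper bound on CP rank; for that we must actually write T with 2 rank-1 terms.)
Upper bound — finding two terms. Every mode-1 slice of T is a multiple of one matrix: T[i,:,:] = a[i]·M with a = [1, 1] and M = [[0, 6, -4], [-6, 7, -4]] (rows indexed by j, columns by k). So it suffices to write M as a sum of two rank-1 matrices.
Splitting M by its rows (j = 0, 1), M = [1, 0][0, 6, -4]ᵀ + [0, 1][-6, 7, -4]ᵀ.
Hence T = [1, 1] ∘ [1, 0] ∘ [0, 6, -4] + [1, 1] ∘ [0, 1] ∘ [-6, 7, -4], so rank(T) ≤ 2.
These bounds meet, so rank(T) = 2.
Check entry T[1,0,2] = -4: (1)·(1)·(-4) + (1)·(0)·(-4) = -4.

2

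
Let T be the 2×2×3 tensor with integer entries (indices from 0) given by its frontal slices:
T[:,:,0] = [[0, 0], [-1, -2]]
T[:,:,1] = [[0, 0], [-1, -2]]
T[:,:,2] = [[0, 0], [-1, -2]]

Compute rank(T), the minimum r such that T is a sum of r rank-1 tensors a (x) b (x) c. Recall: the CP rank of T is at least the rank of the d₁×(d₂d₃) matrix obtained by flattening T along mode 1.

1

Lower bound: T ≠ 0 (e.g. T[1,0,0] = -1), so rank(T) ≥ 1.
Upper bound: the mode-1 fibre T[:,0,0] = [0, -1] gives a = [0, 1] (primitive direction); the mode-2 fibre T[1,:,0] = [-1, -2] gives b = [1, 2]; then c[k] = T[1,0,k] / (a[1]·b[0]) = [-1, -1, -1] / 1 = [-1, -1, -1].
Expanding [0, 1] (x) [1, 2] (x) [-1, -1, -1] reproduces all 12 entries of T, so T = [0, 1] (x) [1, 2] (x) [-1, -1, -1] and rank(T) ≤ 1.
These bounds meet, so rank(T) = 1.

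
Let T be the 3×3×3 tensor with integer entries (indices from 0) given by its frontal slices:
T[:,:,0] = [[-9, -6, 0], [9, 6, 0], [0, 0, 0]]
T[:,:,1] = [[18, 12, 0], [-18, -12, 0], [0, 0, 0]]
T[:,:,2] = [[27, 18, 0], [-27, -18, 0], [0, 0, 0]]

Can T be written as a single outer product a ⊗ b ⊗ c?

The mode-1 fibre T[:,0,0] = [-9, 9, 0] gives a = [1, -1, 0] (primitive direction); the mode-2 fibre T[0,:,0] = [-9, -6, 0] gives b = [3, 2, 0]; then c[k] = T[0,0,k] / (a[0]·b[0]) = [-9, 18, 27] / 3 = [-3, 6, 9].
Expanding [1, -1, 0] ⊗ [3, 2, 0] ⊗ [-3, 6, 9] reproduces all 27 entries of T, so T = [1, -1, 0] ⊗ [3, 2, 0] ⊗ [-3, 6, 9] and rank(T) ≤ 1.
Equivalently every frontal slice T[:,:,k] is c[k] times the rank-1 matrix [1, -1, 0] ⊗ [3, 2, 0]. So T has rank 1 (it is nonzero).

Yes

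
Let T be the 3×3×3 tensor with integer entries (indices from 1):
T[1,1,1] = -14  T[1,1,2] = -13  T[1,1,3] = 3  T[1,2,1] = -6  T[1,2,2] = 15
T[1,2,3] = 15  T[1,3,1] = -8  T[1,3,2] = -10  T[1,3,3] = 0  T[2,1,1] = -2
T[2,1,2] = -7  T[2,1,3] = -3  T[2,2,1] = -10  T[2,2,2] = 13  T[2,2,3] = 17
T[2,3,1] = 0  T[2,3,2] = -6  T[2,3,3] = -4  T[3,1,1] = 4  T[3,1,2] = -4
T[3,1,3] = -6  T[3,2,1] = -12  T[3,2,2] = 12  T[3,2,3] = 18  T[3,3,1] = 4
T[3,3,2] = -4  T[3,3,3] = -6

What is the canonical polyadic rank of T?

2

Lower bound: the mode-3 unfolding of T (rows indexed by k, columns by (i,j) = (1,1), (1,2), (1,3), (2,1), (2,2), (2,3), (3,1), (3,2), (3,3)) is [[-14, -6, -8, -2, -10, 0, 4, -12, 4], [-13, 15, -10, -7, 13, -6, -4, 12, -4], [3, 15, 0, -3, 17, -4, -6, 18, -6]].
There the 2×2 minor on rows k ∈ {1, 2}, columns (i,j) ∈ {(1,1), (1,2)} is det [[-14, -6], [-13, 15]] = -288 ≠ 0, so this unfolding has rank ≥ 2; CP rank is at least every unfolding rank, so rank(T) ≥ 2. (Unfolding ranks only ever bound the CP rank from below — rank(T) can be strictly larger than all of them — so the matching upper bound has to come from an explicit 2-term decomposition.)
Upper bound — finding two terms. Write S_k = T[:,:,k] for the frontal slices: S₁ = [[-14, -6, -8], [-2, -10, 0], [4, -12, 4]], S₂ = [[-13, 15, -10], [-7, 13, -6], [-4, 12, -4]], S₃ = [[3, 15, 0], [-3, 17, -4], [-6, 18, -6]].
If T = a₁ ⊗ b₁ ⊗ c₁ + a₂ ⊗ b₂ ⊗ c₂ then each S_k = c₁[k]·a₁b₁ᵀ + c₂[k]·a₂b₂ᵀ. S₁ and S₂ are linearly independent, so a₁b₁ᵀ and a₂b₂ᵀ must span the same plane of matrices: they are the rank-1 matrices of the form x·S₁ + y·S₂.
The 2×2 minor of x·S₁ + y·S₂ on rows {1,2}, columns {1,2} is 128·x² − 64·xy − 64·y² = 64·(x − y)(2·x + y), vanishing at (x:y) = (1:1) and (1:-2).
M₁ = S₁ + S₂ = [[-27, 9, -18], [-9, 3, -6], [0, 0, 0]] = (-3)·[3, 1, 0][3, -1, 2]ᵀ and M₂ = S₁ − 2·S₂ = [[12, -36, 12], [12, -36, 12], [12, -36, 12]] = 12·[1, 1, 1][1, -3, 1]ᵀ, so take a₁ = [3, 1, 0], b₁ = [3, -1, 2], a₂ = [1, 1, 1], b₂ = [1, -3, 1].
Each slice is an integer combination of E₁ = a₁b₁ᵀ and E₂ = a₂b₂ᵀ: S₁ = −2·E₁ + 4·E₂, S₂ = −E₁ − 4·E₂, S₃ = E₁ − 6·E₂; reading off coefficients, c₁ = [-2, -1, 1] and c₂ = [4, -4, -6].
Hence T = [3, 1, 0] ⊗ [3, -1, 2] ⊗ [-2, -1, 1] + [1, 1, 1] ⊗ [1, -3, 1] ⊗ [4, -4, -6], so rank(T) ≤ 2.
These bounds meet, so rank(T) = 2.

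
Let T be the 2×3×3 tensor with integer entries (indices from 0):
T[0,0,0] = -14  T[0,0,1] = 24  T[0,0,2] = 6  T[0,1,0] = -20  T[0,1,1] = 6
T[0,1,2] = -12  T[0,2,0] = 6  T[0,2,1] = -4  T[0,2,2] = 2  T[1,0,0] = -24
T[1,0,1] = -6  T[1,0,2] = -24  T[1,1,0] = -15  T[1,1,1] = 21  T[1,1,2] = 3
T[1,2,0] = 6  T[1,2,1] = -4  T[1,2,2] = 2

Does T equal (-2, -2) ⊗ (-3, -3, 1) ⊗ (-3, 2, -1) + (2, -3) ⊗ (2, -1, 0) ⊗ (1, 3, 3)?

Reconstruct entrywise from the claimed factors. For example, T[0,0,1] = 24 and Σₗ aₗ[0]bₗ[0]cₗ[1] = (-2)·(-3)·(2) + (2)·(2)·(3) = 24; checking all 18 entries, every one matches. The claim holds.

Yes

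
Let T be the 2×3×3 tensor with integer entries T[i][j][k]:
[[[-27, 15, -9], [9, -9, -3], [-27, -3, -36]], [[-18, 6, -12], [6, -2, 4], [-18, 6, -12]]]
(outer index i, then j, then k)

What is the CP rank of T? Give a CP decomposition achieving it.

rank(T) = 2

Lower bound: the mode-2 unfolding of T (rows indexed by j, columns by (i,k) = (0,0), (0,1), (0,2), (1,0), (1,1), (1,2)) is [[-27, 15, -9, -18, 6, -12], [9, -9, -3, 6, -2, 4], [-27, -3, -36, -18, 6, -12]].
There the 2×2 minor on rows j ∈ {0, 1}, columns (i,k) ∈ {(0,0), (0,1)} is det [[-27, 15], [9, -9]] = 108 ≠ 0, so this unfolding has rank ≥ 2; CP rank is at least every unfolding rank, so rank(T) ≥ 2. (This is only a lower bound: in general the CP rank may exceed every unfolding rank, so we still need to exhibit 2 rank-1 terms summing to T.)
Upper bound — finding two terms. Write S_k = T[:,:,k] for the frontal slices: S₀ = [[-27, 9, -27], [-18, 6, -18]], S₁ = [[15, -9, -3], [6, -2, 6]], S₂ = [[-9, -3, -36], [-12, 4, -12]].
If T = a₁ ⊗ b₁ ⊗ c₁ + a₂ ⊗ b₂ ⊗ c₂ then each S_k = c₁[k]·a₁b₁ᵀ + c₂[k]·a₂b₂ᵀ. S₀ and S₁ are linearly independent, so a₁b₁ᵀ and a₂b₂ᵀ must span the same plane of matrices: they are the rank-1 matrices of the form x·S₀ + y·S₁.
The 2×2 minor of x·S₀ + y·S₁ on rows {0,1}, columns {0,1} is −72·xy + 24·y² = (-24)·(3·x − y)(y), vanishing at (x:y) = (1:3) and (1:0).
M₁ = S₀ + 3·S₁ = [[18, -18, -36], [0, 0, 0]] = 18·[1, 0][1, -1, -2]ᵀ and M₂ = S₀ = [[-27, 9, -27], [-18, 6, -18]] = (-3)·[3, 2][3, -1, 3]ᵀ, so take a₁ = [1, 0], b₁ = [1, -1, -2], a₂ = [3, 2], b₂ = [3, -1, 3].
Each slice is an integer combination of E₁ = a₁b₁ᵀ and E₂ = a₂b₂ᵀ: S₀ = −3·E₂, S₁ = 6·E₁ + E₂, S₂ = 9·E₁ − 2·E₂; reading off coefficients, c₁ = [0, 6, 9] and c₂ = [-3, 1, -2].
Hence T = [1, 0] ⊗ [1, -1, -2] ⊗ [0, 6, 9] + [3, 2] ⊗ [3, -1, 3] ⊗ [-3, 1, -2], so rank(T) ≤ 2.
These bounds meet, so rank(T) = 2.
Check entry T[0,0,2] = -9: (1)·(1)·(9) + (3)·(3)·(-2) = -9.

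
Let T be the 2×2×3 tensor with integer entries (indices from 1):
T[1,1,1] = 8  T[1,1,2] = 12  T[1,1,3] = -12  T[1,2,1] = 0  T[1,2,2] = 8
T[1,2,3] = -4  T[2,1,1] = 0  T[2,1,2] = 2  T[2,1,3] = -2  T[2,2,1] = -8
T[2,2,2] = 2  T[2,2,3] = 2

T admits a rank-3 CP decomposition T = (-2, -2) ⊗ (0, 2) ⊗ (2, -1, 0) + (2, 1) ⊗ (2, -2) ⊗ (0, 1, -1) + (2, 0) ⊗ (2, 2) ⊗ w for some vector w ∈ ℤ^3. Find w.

Subtract the known terms from T to get the rank-1 residual R = (2, 0) ⊗ (2, 2) ⊗ w, so R[i,j,k] = a[i]·b[j]·w[k]. Pick indices with nonzero a[1]·b[1] = (2)·(2) = 4. Only the fibre through (1,1,·) is needed: R[1,1,:] = T[1,1,:] − Σₗ aₗ[1]bₗ[1]cₗ = [8, 12, -12] − (-2)·(0)·(2, -1, 0) − (2)·(2)·(0, 1, -1) = [8, 8, -8]. Then w[k] = R[1,1,k] / 4 for each k, giving w = [8, 8, -8] / 4 = (2, 2, -2).

w = (2, 2, -2)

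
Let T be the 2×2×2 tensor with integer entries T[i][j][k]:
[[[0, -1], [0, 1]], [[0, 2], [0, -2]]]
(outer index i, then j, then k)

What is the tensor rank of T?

1

Lower bound: T ≠ 0 (e.g. T[0,0,1] = -1), so rank(T) ≥ 1.
Upper bound: if T = a ∘ b ∘ c then every fibre of T is a multiple of the corresponding factor, so read the factors off the fibres through the nonzero entry T[0,0,1] = -1.
The mode-1 fibre T[:,0,1] = [-1, 2] gives a = [1, -2] (primitive direction); the mode-2 fibre T[0,:,1] = [-1, 1] gives b = [1, -1]; then c[k] = T[0,0,k] / (a[0]·b[0]) = [0, -1] / 1 = [0, -1].
Expanding [1, -2] ∘ [1, -1] ∘ [0, -1] reproduces all 8 entries of T, so T = [1, -2] ∘ [1, -1] ∘ [0, -1] and rank(T) ≤ 1.
These bounds meet, so rank(T) = 1.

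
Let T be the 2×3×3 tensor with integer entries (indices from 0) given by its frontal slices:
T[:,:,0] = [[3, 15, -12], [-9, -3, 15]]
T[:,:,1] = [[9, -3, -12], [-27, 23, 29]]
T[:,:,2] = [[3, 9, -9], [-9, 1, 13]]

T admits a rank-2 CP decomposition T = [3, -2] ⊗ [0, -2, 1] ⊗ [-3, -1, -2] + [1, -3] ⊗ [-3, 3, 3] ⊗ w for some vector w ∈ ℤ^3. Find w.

Subtract the known terms from T to get the rank-1 residual R = [1, -3] ⊗ [-3, 3, 3] ⊗ w, so R[i,j,k] = a[i]·b[j]·w[k]. Pick indices with nonzero a[0]·b[0] = (1)·(-3) = -3. Only the fibre through (0,0,·) is needed: R[0,0,:] = T[0,0,:] − Σₗ aₗ[0]bₗ[0]cₗ = [3, 9, 3] − (3)·(0)·[-3, -1, -2] = [3, 9, 3]. Then w[k] = R[0,0,k] / -3 for each k, giving w = [3, 9, 3] / -3 = [-1, -3, -1].

w = [-1, -3, -1]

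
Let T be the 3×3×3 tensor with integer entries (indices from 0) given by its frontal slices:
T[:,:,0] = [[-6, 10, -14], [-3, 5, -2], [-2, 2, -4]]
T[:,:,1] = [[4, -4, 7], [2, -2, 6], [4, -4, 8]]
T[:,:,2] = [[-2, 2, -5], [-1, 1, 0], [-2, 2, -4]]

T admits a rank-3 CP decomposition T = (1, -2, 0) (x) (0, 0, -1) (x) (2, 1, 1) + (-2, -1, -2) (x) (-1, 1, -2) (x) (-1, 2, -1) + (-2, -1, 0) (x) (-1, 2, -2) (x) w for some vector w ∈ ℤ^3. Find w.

w = (-2, 0, 0)

Subtract the known terms from T to get the rank-1 residual R = (-2, -1, 0) (x) (-1, 2, -2) (x) w, so R[i,j,k] = a[i]·b[j]·w[k]. Pick indices with nonzero a[0]·b[0] = (-2)·(-1) = 2. Only the fibre through (0,0,·) is needed: R[0,0,:] = T[0,0,:] − Σₗ aₗ[0]bₗ[0]cₗ = [-6, 4, -2] − (1)·(0)·(2, 1, 1) − (-2)·(-1)·(-1, 2, -1) = [-4, 0, 0]. Then w[k] = R[0,0,k] / 2 for each k, giving w = [-4, 0, 0] / 2 = (-2, 0, 0).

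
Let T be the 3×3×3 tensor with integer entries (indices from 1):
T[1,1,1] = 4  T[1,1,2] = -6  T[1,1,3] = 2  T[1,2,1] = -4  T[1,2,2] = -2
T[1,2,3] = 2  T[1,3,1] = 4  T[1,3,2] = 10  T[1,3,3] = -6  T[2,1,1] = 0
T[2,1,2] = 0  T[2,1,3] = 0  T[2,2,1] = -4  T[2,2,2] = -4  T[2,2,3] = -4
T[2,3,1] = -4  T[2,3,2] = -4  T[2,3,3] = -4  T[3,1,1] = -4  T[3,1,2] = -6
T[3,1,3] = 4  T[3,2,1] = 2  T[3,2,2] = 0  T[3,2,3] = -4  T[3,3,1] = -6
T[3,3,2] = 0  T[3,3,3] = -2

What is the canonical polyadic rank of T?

3

Lower bound: in the mode-2 unfolding of T (rows indexed by j, columns by (i,k)) the 3×3 minor on rows j ∈ {1, 2, 3}, columns (i,k) ∈ {(1,1), (1,2), (2,1)} is det [[4, -6, 0], [-4, -2, -4], [4, 10, -4]] = 384 ≠ 0, so that unfolding has rank ≥ 3 and hence rank(T) ≥ 3 (CP rank is at least every unfolding rank, though it can be larger).
Upper bound: T is a sum of 3 rank-1 terms, T = [0, 2, 1] ⊗ [0, 1, 1] ⊗ [-2, -2, -2] + [1, 0, -1] ⊗ [1, -1, 1] ⊗ [4, 2, -2] + [2, 0, 1] ⊗ [1, 0, -1] ⊗ [0, -4, 2] (written with every a and b primitive with positive leading entry and the scale carried by c; CP decompositions are not unique, and this one is verified by expanding entrywise), so rank(T) ≤ 3.
These bounds meet, so rank(T) = 3.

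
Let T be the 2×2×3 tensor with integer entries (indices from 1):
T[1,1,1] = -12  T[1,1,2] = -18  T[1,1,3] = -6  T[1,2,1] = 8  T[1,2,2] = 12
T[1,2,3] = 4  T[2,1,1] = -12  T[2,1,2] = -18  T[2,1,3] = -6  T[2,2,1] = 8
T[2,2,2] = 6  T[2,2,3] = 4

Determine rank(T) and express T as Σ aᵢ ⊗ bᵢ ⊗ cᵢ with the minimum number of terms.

rank(T) = 2

Lower bound: the mode-1 unfolding of T (rows indexed by i, columns by (j,k) = (1,1), (1,2), (1,3), (2,1), (2,2), (2,3)) is [[-12, -18, -6, 8, 12, 4], [-12, -18, -6, 8, 6, 4]].
There the 2×2 minor on rows i ∈ {1, 2}, columns (j,k) ∈ {(1,1), (2,2)} is det [[-12, 12], [-12, 6]] = 72 ≠ 0, so this unfolding has rank ≥ 2; CP rank is at least every unfolding rank, so rank(T) ≥ 2. (This is only a lower bound: in general the CP rank may exceed every unfolding rank, so we still need to exhibit 2 rank-1 terms summing to T.)
Upper bound — finding two terms. Write S_k = T[:,:,k] for the frontal slices: S₁ = [[-12, 8], [-12, 8]], S₂ = [[-18, 12], [-18, 6]], S₃ = [[-6, 4], [-6, 4]].
If T = a₁ ⊗ b₁ ⊗ c₁ + a₂ ⊗ b₂ ⊗ c₂ then each S_k = c₁[k]·a₁b₁ᵀ + c₂[k]·a₂b₂ᵀ. S₁ and S₂ are linearly independent, so a₁b₁ᵀ and a₂b₂ᵀ must span the same plane of matrices: they are the rank-1 matrices of the form x·S₁ + y·S₂.
det(x·S₁ + y·S₂) is 72·xy + 108·y² = 36·(2·x + 3·y)(y), vanishing at (x:y) = (3:-2) and (1:0).
M₁ = 3·S₁ − 2·S₂ = [[0, 0], [0, 12]] = 12·[0, 1][0, 1]ᵀ and M₂ = S₁ = [[-12, 8], [-12, 8]] = (-4)·[1, 1][3, -2]ᵀ, so take a₁ = [0, 1], b₁ = [0, 1], a₂ = [1, 1], b₂ = [3, -2].
Each slice is an integer combination of E₁ = a₁b₁ᵀ and E₂ = a₂b₂ᵀ: S₁ = −4·E₂, S₂ = −6·E₁ − 6·E₂, S₃ = −2·E₂; reading off coefficients, c₁ = [0, -6, 0] and c₂ = [-4, -6, -2].
Hence T = [0, 1] ⊗ [0, 1] ⊗ [0, -6, 0] + [1, 1] ⊗ [3, -2] ⊗ [-4, -6, -2], so rank(T) ≤ 2.
These bounds meet, so rank(T) = 2.
Check entry T[2,1,1] = -12: (1)·(0)·(0) + (1)·(3)·(-4) = -12.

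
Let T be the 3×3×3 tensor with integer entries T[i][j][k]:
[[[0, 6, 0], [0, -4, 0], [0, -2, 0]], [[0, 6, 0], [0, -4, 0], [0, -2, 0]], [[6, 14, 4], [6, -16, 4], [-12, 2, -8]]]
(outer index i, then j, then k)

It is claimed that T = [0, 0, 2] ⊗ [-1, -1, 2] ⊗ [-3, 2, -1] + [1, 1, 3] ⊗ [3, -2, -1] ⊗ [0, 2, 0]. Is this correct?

Reconstruct entry (2,0,2) from the claimed factors: Σₗ aₗ[2]bₗ[0]cₗ[2] = (2)·(-1)·(-1) + (3)·(3)·(0) = 2, but T[2,0,2] = 4. The claim is false.

No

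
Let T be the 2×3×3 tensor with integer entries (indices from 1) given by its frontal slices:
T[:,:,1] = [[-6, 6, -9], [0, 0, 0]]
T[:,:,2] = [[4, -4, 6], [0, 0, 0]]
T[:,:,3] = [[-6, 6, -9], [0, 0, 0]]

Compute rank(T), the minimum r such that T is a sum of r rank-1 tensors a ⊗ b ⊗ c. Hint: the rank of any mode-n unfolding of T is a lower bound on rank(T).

1

Lower bound: T ≠ 0 (e.g. T[1,1,1] = -6), so rank(T) ≥ 1.
Upper bound: if T = a ⊗ b ⊗ c then every fibre of T is a multiple of the corresponding factor, so read the factors off the fibres through the nonzero entry T[1,1,1] = -6.
The mode-1 fibre T[:,1,1] = [-6, 0] gives a = [1, 0] (primitive direction); the mode-2 fibre T[1,:,1] = [-6, 6, -9] gives b = [2, -2, 3]; then c[k] = T[1,1,k] / (a[1]·b[1]) = [-6, 4, -6] / 2 = [-3, 2, -3].
Expanding [1, 0] ⊗ [2, -2, 3] ⊗ [-3, 2, -3] reproduces all 18 entries of T, so T = [1, 0] ⊗ [2, -2, 3] ⊗ [-3, 2, -3] and rank(T) ≤ 1.
These bounds meet, so rank(T) = 1.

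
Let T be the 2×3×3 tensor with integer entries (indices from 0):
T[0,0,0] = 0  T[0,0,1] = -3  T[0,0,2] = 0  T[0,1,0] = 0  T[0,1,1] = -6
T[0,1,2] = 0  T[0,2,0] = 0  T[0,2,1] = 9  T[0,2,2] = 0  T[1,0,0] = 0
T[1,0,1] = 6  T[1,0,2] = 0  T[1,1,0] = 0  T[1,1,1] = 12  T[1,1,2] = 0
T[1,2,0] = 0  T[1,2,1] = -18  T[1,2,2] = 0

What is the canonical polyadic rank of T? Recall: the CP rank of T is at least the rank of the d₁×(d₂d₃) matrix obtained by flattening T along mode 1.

Lower bound: T ≠ 0 (e.g. T[0,0,1] = -3), so rank(T) ≥ 1.
Upper bound: the mode-1 fibre T[:,0,1] = [-3, 6] gives a = [1, -2] (primitive direction); the mode-2 fibre T[0,:,1] = [-3, -6, 9] gives b = [1, 2, -3]; then c[k] = T[0,0,k] / (a[0]·b[0]) = [0, -3, 0] / 1 = [0, -3, 0].
Expanding [1, -2] ⊗ [1, 2, -3] ⊗ [0, -3, 0] reproduces all 18 entries of T, so T = [1, -2] ⊗ [1, 2, -3] ⊗ [0, -3, 0] and rank(T) ≤ 1.
These bounds meet, so rank(T) = 1.

1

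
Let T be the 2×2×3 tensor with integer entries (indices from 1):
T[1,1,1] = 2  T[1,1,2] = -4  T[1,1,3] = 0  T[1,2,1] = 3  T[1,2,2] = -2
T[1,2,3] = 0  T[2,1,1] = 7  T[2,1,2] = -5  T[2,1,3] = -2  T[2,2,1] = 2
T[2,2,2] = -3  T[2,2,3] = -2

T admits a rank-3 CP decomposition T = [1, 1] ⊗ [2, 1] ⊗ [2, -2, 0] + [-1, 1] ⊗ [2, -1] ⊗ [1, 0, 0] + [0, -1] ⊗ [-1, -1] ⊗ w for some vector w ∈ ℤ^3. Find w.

Subtract the known terms from T to get the rank-1 residual R = [0, -1] ⊗ [-1, -1] ⊗ w, so R[i,j,k] = a[i]·b[j]·w[k]. Pick indices with nonzero a[2]·b[1] = (-1)·(-1) = 1. Only the fibre through (2,1,·) is needed: R[2,1,:] = T[2,1,:] − Σₗ aₗ[2]bₗ[1]cₗ = [7, -5, -2] − (1)·(2)·[2, -2, 0] − (1)·(2)·[1, 0, 0] = [1, -1, -2]. Then w[k] = R[2,1,k] / 1 for each k, giving w = [1, -1, -2] / 1 = [1, -1, -2].

w = [1, -1, -2]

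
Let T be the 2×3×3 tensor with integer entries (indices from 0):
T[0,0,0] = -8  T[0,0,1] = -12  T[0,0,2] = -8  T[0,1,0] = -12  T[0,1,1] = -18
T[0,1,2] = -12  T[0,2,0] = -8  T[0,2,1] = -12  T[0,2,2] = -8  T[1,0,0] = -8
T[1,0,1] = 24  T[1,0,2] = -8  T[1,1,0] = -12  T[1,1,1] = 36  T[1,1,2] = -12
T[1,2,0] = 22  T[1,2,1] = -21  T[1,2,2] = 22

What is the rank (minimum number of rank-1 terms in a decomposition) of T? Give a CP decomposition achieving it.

Lower bound: in the mode-3 unfolding of T (rows indexed by k, columns by (i,j)) the 2×2 minor on rows k ∈ {0, 1}, columns (i,j) ∈ {(0,0), (1,0)} is det [[-8, -8], [-12, 24]] = -288 ≠ 0, so that unfolding has rank ≥ 2 and hence rank(T) ≥ 2 (CP rank is at least every unfolding rank, though it can be larger).
Upper bound: with S_k = T[:,:,k], the two rank-1 terms a₁b₁ᵀ, a₂b₂ᵀ are the rank-1 members of the pencil x·S₀ + y·S₁.
The 2×2 minor of x·S₀ + y·S₁ on rows {0,1}, columns {0,2} is −240·x² + 540·y² = (-60)·(2·x − 3·y)(2·x + 3·y), vanishing at (x:y) = (3:2) and (3:-2).
M₁ = 3·S₀ + 2·S₁ = [[-48, -72, -48], [24, 36, 24]] = (-12)·[2, -1][2, 3, 2]ᵀ and M₂ = 3·S₀ − 2·S₁ = [[0, 0, 0], [-72, -108, 108]] = (-36)·[0, 1][2, 3, -3]ᵀ, so take a₁ = [2, -1], b₁ = [2, 3, 2], a₂ = [0, 1], b₂ = [2, 3, -3].
Each slice is an integer combination of E₁ = a₁b₁ᵀ and E₂ = a₂b₂ᵀ: S₀ = −2·E₁ − 6·E₂, S₁ = −3·E₁ + 9·E₂, S₂ = −2·E₁ − 6·E₂; reading off coefficients, c₁ = [-2, -3, -2] and c₂ = [-6, 9, -6].
Hence T = [2, -1] ⊗ [2, 3, 2] ⊗ [-2, -3, -2] + [0, 1] ⊗ [2, 3, -3] ⊗ [-6, 9, -6], so rank(T) ≤ 2.
These bounds meet, so rank(T) = 2.

rank(T) = 2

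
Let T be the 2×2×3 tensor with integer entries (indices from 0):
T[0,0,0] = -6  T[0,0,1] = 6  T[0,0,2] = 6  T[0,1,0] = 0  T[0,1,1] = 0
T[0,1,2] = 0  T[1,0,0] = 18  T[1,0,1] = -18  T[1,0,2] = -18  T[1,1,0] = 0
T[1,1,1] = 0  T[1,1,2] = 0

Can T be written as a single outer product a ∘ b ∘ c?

If T = a ∘ b ∘ c then every fibre of T is a multiple of the corresponding factor, so read the factors off the fibres through the nonzero entry T[0,0,0] = -6.
The mode-1 fibre T[:,0,0] = [-6, 18] gives a = [1, -3] (primitive direction); the mode-2 fibre T[0,:,0] = [-6, 0] gives b = [1, 0]; then c[k] = T[0,0,k] / (a[0]·b[0]) = [-6, 6, 6] / 1 = [-6, 6, 6].
Expanding [1, -3] ∘ [1, 0] ∘ [-6, 6, 6] reproduces all 12 entries of T, so T = [1, -3] ∘ [1, 0] ∘ [-6, 6, 6] and rank(T) ≤ 1.
Equivalently every frontal slice T[:,:,k] is c[k] times the rank-1 matrix [1, -3] ∘ [1, 0]. So T has rank 1 (it is nonzero).

Yes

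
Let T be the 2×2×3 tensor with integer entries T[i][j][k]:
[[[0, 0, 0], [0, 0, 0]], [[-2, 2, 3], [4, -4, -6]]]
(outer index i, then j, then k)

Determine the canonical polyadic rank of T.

1

Lower bound: T ≠ 0 (e.g. T[1,0,0] = -2), so rank(T) ≥ 1.
Upper bound: if T = a ⊗ b ⊗ c then every fibre of T is a multiple of the corresponding factor, so read the factors off the fibres through the nonzero entry T[1,0,0] = -2.
The mode-1 fibre T[:,0,0] = [0, -2] gives a = [0, 1] (primitive direction); the mode-2 fibre T[1,:,0] = [-2, 4] gives b = [1, -2]; then c[k] = T[1,0,k] / (a[1]·b[0]) = [-2, 2, 3] / 1 = [-2, 2, 3].
Expanding [0, 1] ⊗ [1, -2] ⊗ [-2, 2, 3] reproduces all 12 entries of T, so T = [0, 1] ⊗ [1, -2] ⊗ [-2, 2, 3] and rank(T) ≤ 1.
These bounds meet, so rank(T) = 1.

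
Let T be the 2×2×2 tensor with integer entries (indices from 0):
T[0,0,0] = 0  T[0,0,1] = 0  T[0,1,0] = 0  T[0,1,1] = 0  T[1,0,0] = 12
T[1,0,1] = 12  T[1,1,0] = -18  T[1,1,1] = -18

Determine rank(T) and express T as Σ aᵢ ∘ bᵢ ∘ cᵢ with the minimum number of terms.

rank(T) = 1

Lower bound: T ≠ 0 (e.g. T[1,0,0] = 12), so rank(T) ≥ 1.
Upper bound: if T = a ∘ b ∘ c then every fibre of T is a multiple of the corresponding factor, so read the factors off the fibres through the nonzero entry T[1,0,0] = 12.
The mode-1 fibre T[:,0,0] = [0, 12] gives a = [0, 1] (primitive direction); the mode-2 fibre T[1,:,0] = [12, -18] gives b = [2, -3]; then c[k] = T[1,0,k] / (a[1]·b[0]) = [12, 12] / 2 = [6, 6].
Expanding [0, 1] ∘ [2, -3] ∘ [6, 6] reproduces all 8 entries of T, so T = [0, 1] ∘ [2, -3] ∘ [6, 6] and rank(T) ≤ 1.
These bounds meet, so rank(T) = 1.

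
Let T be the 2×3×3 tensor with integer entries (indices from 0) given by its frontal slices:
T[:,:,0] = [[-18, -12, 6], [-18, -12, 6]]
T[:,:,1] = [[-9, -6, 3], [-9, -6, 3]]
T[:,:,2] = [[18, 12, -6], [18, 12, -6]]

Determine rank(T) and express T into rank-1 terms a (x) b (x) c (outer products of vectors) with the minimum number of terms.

rank(T) = 1

Lower bound: T ≠ 0 (e.g. T[0,0,0] = -18), so rank(T) ≥ 1.
Upper bound: the mode-1 fibre T[:,0,0] = [-18, -18] gives a = [1, 1] (primitive direction); the mode-2 fibre T[0,:,0] = [-18, -12, 6] gives b = [3, 2, -1]; then c[k] = T[0,0,k] / (a[0]·b[0]) = [-18, -9, 18] / 3 = [-6, -3, 6].
Expanding [1, 1] (x) [3, 2, -1] (x) [-6, -3, 6] reproduces all 18 entries of T, so T = [1, 1] (x) [3, 2, -1] (x) [-6, -3, 6] and rank(T) ≤ 1.
These bounds meet, so rank(T) = 1.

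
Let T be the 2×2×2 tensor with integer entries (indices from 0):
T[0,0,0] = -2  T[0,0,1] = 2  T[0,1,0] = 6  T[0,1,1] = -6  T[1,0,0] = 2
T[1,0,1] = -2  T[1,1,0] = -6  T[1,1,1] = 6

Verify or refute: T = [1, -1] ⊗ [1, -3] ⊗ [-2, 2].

Reconstruct entrywise from the claimed factors. For example, T[0,1,0] = 6 and Σₗ aₗ[0]bₗ[1]cₗ[0] = (1)·(-3)·(-2) = 6; checking all 8 entries, every one matches. The claim holds.

Yes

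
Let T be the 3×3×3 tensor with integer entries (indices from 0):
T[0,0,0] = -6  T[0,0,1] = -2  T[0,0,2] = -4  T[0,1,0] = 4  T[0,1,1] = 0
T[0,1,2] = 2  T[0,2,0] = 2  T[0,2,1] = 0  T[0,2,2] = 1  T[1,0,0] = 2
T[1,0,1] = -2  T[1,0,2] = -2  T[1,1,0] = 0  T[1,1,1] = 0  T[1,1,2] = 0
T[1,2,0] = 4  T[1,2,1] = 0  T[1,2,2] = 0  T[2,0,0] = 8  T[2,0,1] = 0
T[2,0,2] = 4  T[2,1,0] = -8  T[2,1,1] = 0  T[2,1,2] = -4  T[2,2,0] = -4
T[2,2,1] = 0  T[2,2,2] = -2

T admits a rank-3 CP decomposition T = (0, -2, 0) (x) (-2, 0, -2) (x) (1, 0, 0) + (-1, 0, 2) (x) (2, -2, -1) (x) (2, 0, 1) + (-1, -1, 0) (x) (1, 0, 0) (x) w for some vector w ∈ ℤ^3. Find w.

Subtract the known terms from T to get the rank-1 residual R = (-1, -1, 0) (x) (1, 0, 0) (x) w, so R[i,j,k] = a[i]·b[j]·w[k]. Pick indices with nonzero a[0]·b[0] = (-1)·(1) = -1. Only the fibre through (0,0,·) is needed: R[0,0,:] = T[0,0,:] − Σₗ aₗ[0]bₗ[0]cₗ = [-6, -2, -4] − (0)·(-2)·(1, 0, 0) − (-1)·(2)·(2, 0, 1) = [-2, -2, -2]. Then w[k] = R[0,0,k] / -1 for each k, giving w = [-2, -2, -2] / -1 = (2, 2, 2).

w = (2, 2, 2)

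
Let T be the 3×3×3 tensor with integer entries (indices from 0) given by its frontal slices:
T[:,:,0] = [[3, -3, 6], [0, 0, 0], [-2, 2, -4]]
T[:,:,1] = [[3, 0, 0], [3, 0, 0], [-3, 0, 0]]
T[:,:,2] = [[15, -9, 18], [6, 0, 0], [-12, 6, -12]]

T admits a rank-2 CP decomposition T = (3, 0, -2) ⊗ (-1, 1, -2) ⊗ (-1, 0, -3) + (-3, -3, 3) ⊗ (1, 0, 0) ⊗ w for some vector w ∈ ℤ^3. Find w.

w = (0, -1, -2)

Subtract the known terms from T to get the rank-1 residual R = (-3, -3, 3) ⊗ (1, 0, 0) ⊗ w, so R[i,j,k] = a[i]·b[j]·w[k]. Pick indices with nonzero a[0]·b[0] = (-3)·(1) = -3. Only the fibre through (0,0,·) is needed: R[0,0,:] = T[0,0,:] − Σₗ aₗ[0]bₗ[0]cₗ = [3, 3, 15] − (3)·(-1)·(-1, 0, -3) = [0, 3, 6]. Then w[k] = R[0,0,k] / -3 for each k, giving w = [0, 3, 6] / -3 = (0, -1, -2).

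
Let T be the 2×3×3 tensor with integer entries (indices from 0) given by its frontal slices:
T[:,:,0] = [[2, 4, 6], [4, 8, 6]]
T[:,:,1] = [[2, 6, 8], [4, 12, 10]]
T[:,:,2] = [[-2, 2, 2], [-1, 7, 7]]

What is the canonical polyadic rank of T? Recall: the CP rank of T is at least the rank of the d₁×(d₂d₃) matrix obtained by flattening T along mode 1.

Lower bound: the mode-2 unfolding of T (rows indexed by j, columns by (i,k) = (0,0), (0,1), (0,2), (1,0), (1,1), (1,2)) is [[2, 2, -2, 4, 4, -1], [4, 6, 2, 8, 12, 7], [6, 8, 2, 6, 10, 7]].
There the 3×3 minor on rows j ∈ {0, 1, 2}, columns (i,k) ∈ {(0,0), (0,1), (0,2)} is det [[2, 2, -2], [4, 6, 2], [6, 8, 2]] = 8 ≠ 0, so this unfolding has rank ≥ 3; CP rank is at least every unfolding rank, so rank(T) ≥ 3. (Unfolding ranks only ever bound the CP rank from below — rank(T) can be strictly larger than all of them — so the matching upper bound has to come from an explicit 3-term decomposition.)
Upper bound: T is a sum of 3 rank-1 terms, T = (1, -1) ⊗ (1, 1, 0) ⊗ (-2, -2, 0) + (1, 2) ⊗ (0, 1, 1) ⊗ (2, 4, 4) + (2, 1) ⊗ (1, 1, 1) ⊗ (2, 2, -1) (one valid choice — decompositions are not unique — normalised so each a, b is primitive with positive first nonzero entry; check it by expanding all entries), so rank(T) ≤ 3.
These bounds meet, so rank(T) = 3.

3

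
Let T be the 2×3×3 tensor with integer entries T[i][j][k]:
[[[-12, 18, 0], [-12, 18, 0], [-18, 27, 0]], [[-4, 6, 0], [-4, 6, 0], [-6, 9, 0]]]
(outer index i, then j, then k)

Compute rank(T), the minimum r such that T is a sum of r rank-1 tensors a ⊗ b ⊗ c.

Lower bound: T ≠ 0 (e.g. T[0,0,0] = -12), so rank(T) ≥ 1.
Upper bound: if T = a ⊗ b ⊗ c then every fibre of T is a multiple of the corresponding factor, so read the factors off the fibres through the nonzero entry T[0,0,0] = -12.
The mode-1 fibre T[:,0,0] = [-12, -4] gives a = [3, 1] (primitive direction); the mode-2 fibre T[0,:,0] = [-12, -12, -18] gives b = [2, 2, 3]; then c[k] = T[0,0,k] / (a[0]·b[0]) = [-12, 18, 0] / 6 = [-2, 3, 0].
Expanding [3, 1] ⊗ [2, 2, 3] ⊗ [-2, 3, 0] reproduces all 18 entries of T, so T = [3, 1] ⊗ [2, 2, 3] ⊗ [-2, 3, 0] and rank(T) ≤ 1.
These bounds meet, so rank(T) = 1.
Check entry T[0,2,2] = 0: (3)·(3)·(0) = 0.

1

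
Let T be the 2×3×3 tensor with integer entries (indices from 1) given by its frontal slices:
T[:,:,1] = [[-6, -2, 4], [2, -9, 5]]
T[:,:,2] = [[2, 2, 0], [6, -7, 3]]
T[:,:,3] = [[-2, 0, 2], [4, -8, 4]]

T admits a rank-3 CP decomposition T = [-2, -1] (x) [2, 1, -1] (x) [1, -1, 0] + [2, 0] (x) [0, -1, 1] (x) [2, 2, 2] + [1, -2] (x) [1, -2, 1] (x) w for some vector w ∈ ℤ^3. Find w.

w = [-2, -2, -2]

Subtract the known terms from T to get the rank-1 residual R = [1, -2] (x) [1, -2, 1] (x) w, so R[i,j,k] = a[i]·b[j]·w[k]. Pick indices with nonzero a[1]·b[1] = (1)·(1) = 1. Only the fibre through (1,1,·) is needed: R[1,1,:] = T[1,1,:] − Σₗ aₗ[1]bₗ[1]cₗ = [-6, 2, -2] − (-2)·(2)·[1, -1, 0] − (2)·(0)·[2, 2, 2] = [-2, -2, -2]. Then w[k] = R[1,1,k] / 1 for each k, giving w = [-2, -2, -2] / 1 = [-2, -2, -2].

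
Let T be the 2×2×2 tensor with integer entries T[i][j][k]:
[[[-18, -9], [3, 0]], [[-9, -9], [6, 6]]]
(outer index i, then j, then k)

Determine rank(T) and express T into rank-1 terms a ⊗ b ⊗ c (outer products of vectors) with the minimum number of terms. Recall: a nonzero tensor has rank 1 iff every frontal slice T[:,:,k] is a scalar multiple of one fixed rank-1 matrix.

rank(T) = 2

Lower bound: the mode-2 unfolding of T (rows indexed by j, columns by (i,k) = (0,0), (0,1), (1,0), (1,1)) is [[-18, -9, -9, -9], [3, 0, 6, 6]].
There the 2×2 minor on rows j ∈ {0, 1}, columns (i,k) ∈ {(0,0), (0,1)} is det [[-18, -9], [3, 0]] = 27 ≠ 0, so this unfolding has rank ≥ 2; CP rank is at least every unfolding rank, so rank(T) ≥ 2. (This is only a lower bound: in general the CP rank may exceed every unfolding rank, so we still need to exhibit 2 rank-1 terms summing to T.)
Upper bound — finding two terms. Write S_k = T[:,:,k] for the frontal slices: S₀ = [[-18, 3], [-9, 6]], S₁ = [[-9, 0], [-9, 6]].
If T = a₁ ⊗ b₁ ⊗ c₁ + a₂ ⊗ b₂ ⊗ c₂ then each S_k = c₁[k]·a₁b₁ᵀ + c₂[k]·a₂b₂ᵀ. S₀ and S₁ are linearly independent, so a₁b₁ᵀ and a₂b₂ᵀ must span the same plane of matrices: they are the rank-1 matrices of the form x·S₀ + y·S₁.
det(x·S₀ + y·S₁) is −81·x² − 135·xy − 54·y² = (-27)·(3·x + 2·y)(x + y), vanishing at (x:y) = (2:-3) and (1:-1).
M₁ = 2·S₀ − 3·S₁ = [[-9, 6], [9, -6]] = (-3)·[1, -1][3, -2]ᵀ and M₂ = S₀ − S₁ = [[-9, 3], [0, 0]] = (-3)·[1, 0][3, -1]ᵀ, so take a₁ = [1, -1], b₁ = [3, -2], a₂ = [1, 0], b₂ = [3, -1].
Each slice is an integer combination of E₁ = a₁b₁ᵀ and E₂ = a₂b₂ᵀ: S₀ = 3·E₁ − 9·E₂, S₁ = 3·E₁ − 6·E₂; reading off coefficients, c₁ = [3, 3] and c₂ = [-9, -6].
Hence T = [1, -1] ⊗ [3, -2] ⊗ [3, 3] + [1, 0] ⊗ [3, -1] ⊗ [-9, -6], so rank(T) ≤ 2.
These bounds meet, so rank(T) = 2.
Check entry T[0,0,1] = -9: (1)·(3)·(3) + (1)·(3)·(-6) = -9.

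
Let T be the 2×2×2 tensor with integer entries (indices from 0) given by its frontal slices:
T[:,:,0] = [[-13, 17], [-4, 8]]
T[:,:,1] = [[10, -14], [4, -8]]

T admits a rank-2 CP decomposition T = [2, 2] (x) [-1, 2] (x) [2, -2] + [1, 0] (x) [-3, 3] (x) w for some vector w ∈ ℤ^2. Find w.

Subtract the known terms from T to get the rank-1 residual R = [1, 0] (x) [-3, 3] (x) w, so R[i,j,k] = a[i]·b[j]·w[k]. Pick indices with nonzero a[0]·b[0] = (1)·(-3) = -3. Only the fibre through (0,0,·) is needed: R[0,0,:] = T[0,0,:] − Σₗ aₗ[0]bₗ[0]cₗ = [-13, 10] − (2)·(-1)·[2, -2] = [-9, 6]. Then w[k] = R[0,0,k] / -3 for each k, giving w = [-9, 6] / -3 = [3, -2].

w = [3, -2]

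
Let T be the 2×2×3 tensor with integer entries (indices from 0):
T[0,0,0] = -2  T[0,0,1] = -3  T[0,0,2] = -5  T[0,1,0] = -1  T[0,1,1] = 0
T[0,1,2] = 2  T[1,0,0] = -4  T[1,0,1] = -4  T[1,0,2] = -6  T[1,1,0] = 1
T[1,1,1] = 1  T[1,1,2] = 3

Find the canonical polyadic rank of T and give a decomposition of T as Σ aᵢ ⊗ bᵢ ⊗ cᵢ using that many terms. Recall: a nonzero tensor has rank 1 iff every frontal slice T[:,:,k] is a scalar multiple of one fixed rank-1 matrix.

rank(T) = 3

Lower bound: the mode-3 unfolding of T (rows indexed by k, columns by (i,j) = (0,0), (0,1), (1,0), (1,1)) is [[-2, -1, -4, 1], [-3, 0, -4, 1], [-5, 2, -6, 3]].
There the 3×3 minor on rows k ∈ {0, 1, 2}, columns (i,j) ∈ {(0,0), (0,1), (1,0)} is det [[-2, -1, -4], [-3, 0, -4], [-5, 2, -6]] = 6 ≠ 0, so this unfolding has rank ≥ 3; CP rank is at least every unfolding rank, so rank(T) ≥ 3. (Unfolding ranks only ever bound the CP rank from below — rank(T) can be strictly larger than all of them — so the matching upper bound has to come from an explicit 3-term decomposition.)
Upper bound: T is a sum of 3 rank-1 terms, T = [1, 0] ⊗ [1, -1] ⊗ [2, 1, 1] + [1, 1] ⊗ [1, -1] ⊗ [-2, -2, -4] + [1, 1] ⊗ [2, 1] ⊗ [-1, -1, -1] (written with every a and b primitive with positive leading entry and the scale carried by c; CP decompositions are not unique, and this one is verified by expanding entrywise), so rank(T) ≤ 3.
These bounds meet, so rank(T) = 3.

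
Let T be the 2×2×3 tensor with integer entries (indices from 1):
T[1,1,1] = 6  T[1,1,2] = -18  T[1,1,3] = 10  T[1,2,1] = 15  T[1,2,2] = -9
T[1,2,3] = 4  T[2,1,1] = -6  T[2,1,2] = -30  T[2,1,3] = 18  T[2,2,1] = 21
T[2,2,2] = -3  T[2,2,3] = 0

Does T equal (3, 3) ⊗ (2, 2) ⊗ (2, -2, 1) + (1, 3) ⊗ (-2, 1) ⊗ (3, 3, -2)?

Yes

Reconstruct entrywise from the claimed factors. For example, T[2,2,2] = -3 and Σₗ aₗ[2]bₗ[2]cₗ[2] = (3)·(2)·(-2) + (3)·(1)·(3) = -3; checking all 12 entries, every one matches. The claim holds.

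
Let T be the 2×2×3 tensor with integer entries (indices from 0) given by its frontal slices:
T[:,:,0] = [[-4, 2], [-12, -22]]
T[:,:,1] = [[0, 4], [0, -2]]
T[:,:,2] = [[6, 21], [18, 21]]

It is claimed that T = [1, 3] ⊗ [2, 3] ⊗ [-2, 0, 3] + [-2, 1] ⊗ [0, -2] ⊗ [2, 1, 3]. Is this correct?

Reconstruct entrywise from the claimed factors. For example, T[0,0,2] = 6 and Σₗ aₗ[0]bₗ[0]cₗ[2] = (1)·(2)·(3) + (-2)·(0)·(3) = 6; checking all 12 entries, every one matches. The claim holds.

Yes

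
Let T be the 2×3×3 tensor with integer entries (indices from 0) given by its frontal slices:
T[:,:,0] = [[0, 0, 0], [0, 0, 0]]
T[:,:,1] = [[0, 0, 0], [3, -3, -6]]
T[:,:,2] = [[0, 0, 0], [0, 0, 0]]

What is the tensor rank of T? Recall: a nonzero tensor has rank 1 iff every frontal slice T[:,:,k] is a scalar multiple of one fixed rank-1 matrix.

1

Lower bound: T ≠ 0 (e.g. T[1,0,1] = 3), so rank(T) ≥ 1.
Upper bound: if T = a (x) b (x) c then every fibre of T is a multiple of the corresponding factor, so read the factors off the fibres through the nonzero entry T[1,0,1] = 3.
The mode-1 fibre T[:,0,1] = [0, 3] gives a = [0, 1] (primitive direction); the mode-2 fibre T[1,:,1] = [3, -3, -6] gives b = [1, -1, -2]; then c[k] = T[1,0,k] / (a[1]·b[0]) = [0, 3, 0] / 1 = [0, 3, 0].
Expanding [0, 1] (x) [1, -1, -2] (x) [0, 3, 0] reproduces all 18 entries of T, so T = [0, 1] (x) [1, -1, -2] (x) [0, 3, 0] and rank(T) ≤ 1.
These bounds meet, so rank(T) = 1.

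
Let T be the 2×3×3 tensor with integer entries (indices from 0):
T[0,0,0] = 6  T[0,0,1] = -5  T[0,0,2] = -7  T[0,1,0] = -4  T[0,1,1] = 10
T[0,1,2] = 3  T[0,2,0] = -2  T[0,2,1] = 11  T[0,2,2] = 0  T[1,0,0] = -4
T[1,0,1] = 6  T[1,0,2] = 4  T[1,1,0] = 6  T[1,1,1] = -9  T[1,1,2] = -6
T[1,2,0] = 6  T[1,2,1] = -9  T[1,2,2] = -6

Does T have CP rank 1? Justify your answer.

No

The mode-3 unfolding of T (rows indexed by k, columns by (i,j) = (0,0), (0,1), (0,2), (1,0), (1,1), (1,2)) is [[6, -4, -2, -4, 6, 6], [-5, 10, 11, 6, -9, -9], [-7, 3, 0, 4, -6, -6]].
There the 2×2 minor on rows k ∈ {0, 1}, columns (i,j) ∈ {(0,0), (0,1)} is det [[6, -4], [-5, 10]] = 40 ≠ 0, so this unfolding has rank ≥ 2; CP rank is at least every unfolding rank, so rank(T) ≥ 2.
In particular rank(T) ≥ 2 > 1, so T is not rank-1.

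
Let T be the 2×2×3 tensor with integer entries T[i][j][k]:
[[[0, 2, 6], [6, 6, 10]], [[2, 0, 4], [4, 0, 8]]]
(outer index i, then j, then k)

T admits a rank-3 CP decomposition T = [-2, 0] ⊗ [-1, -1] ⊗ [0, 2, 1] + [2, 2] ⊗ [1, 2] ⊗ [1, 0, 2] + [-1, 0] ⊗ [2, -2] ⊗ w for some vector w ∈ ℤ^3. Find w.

w = [1, 1, 0]

Subtract the known terms from T to get the rank-1 residual R = [-1, 0] ⊗ [2, -2] ⊗ w, so R[i,j,k] = a[i]·b[j]·w[k]. Pick indices with nonzero a[0]·b[0] = (-1)·(2) = -2. Only the fibre through (0,0,·) is needed: R[0,0,:] = T[0,0,:] − Σₗ aₗ[0]bₗ[0]cₗ = [0, 2, 6] − (-2)·(-1)·[0, 2, 1] − (2)·(1)·[1, 0, 2] = [-2, -2, 0]. Then w[k] = R[0,0,k] / -2 for each k, giving w = [-2, -2, 0] / -2 = [1, 1, 0].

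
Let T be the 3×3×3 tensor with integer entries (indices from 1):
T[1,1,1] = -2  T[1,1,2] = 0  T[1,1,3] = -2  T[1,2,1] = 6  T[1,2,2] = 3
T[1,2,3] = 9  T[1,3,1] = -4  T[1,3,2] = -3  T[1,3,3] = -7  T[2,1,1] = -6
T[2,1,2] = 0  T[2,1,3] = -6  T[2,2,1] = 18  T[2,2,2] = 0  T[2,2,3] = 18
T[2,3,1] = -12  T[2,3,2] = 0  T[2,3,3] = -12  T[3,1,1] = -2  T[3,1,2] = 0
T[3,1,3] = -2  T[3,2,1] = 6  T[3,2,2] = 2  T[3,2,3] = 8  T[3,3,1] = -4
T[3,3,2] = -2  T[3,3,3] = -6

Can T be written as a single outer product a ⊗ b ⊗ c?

The mode-1 unfolding of T (rows indexed by i, columns by (j,k) = (1,1), (1,2), (1,3), (2,1), (2,2), (2,3), (3,1), (3,2), (3,3)) is [[-2, 0, -2, 6, 3, 9, -4, -3, -7], [-6, 0, -6, 18, 0, 18, -12, 0, -12], [-2, 0, -2, 6, 2, 8, -4, -2, -6]].
There the 2×2 minor on rows i ∈ {1, 2}, columns (j,k) ∈ {(1,1), (2,2)} is det [[-2, 3], [-6, 0]] = 18 ≠ 0, so this unfolding has rank ≥ 2; CP rank is at least every unfolding rank, so rank(T) ≥ 2.
In particular rank(T) ≥ 2 > 1, so T is not rank-1.

No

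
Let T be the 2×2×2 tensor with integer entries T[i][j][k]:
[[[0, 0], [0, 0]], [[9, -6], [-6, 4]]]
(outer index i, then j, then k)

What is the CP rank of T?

1

Lower bound: T ≠ 0 (e.g. T[1,0,0] = 9), so rank(T) ≥ 1.
Upper bound: if T = a ⊗ b ⊗ c then every fibre of T is a multiple of the corresponding factor, so read the factors off the fibres through the nonzero entry T[1,0,0] = 9.
The mode-1 fibre T[:,0,0] = [0, 9] gives a = [0, 1] (primitive direction); the mode-2 fibre T[1,:,0] = [9, -6] gives b = [3, -2]; then c[k] = T[1,0,k] / (a[1]·b[0]) = [9, -6] / 3 = [3, -2].
Expanding [0, 1] ⊗ [3, -2] ⊗ [3, -2] reproduces all 8 entries of T, so T = [0, 1] ⊗ [3, -2] ⊗ [3, -2] and rank(T) ≤ 1.
These bounds meet, so rank(T) = 1.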